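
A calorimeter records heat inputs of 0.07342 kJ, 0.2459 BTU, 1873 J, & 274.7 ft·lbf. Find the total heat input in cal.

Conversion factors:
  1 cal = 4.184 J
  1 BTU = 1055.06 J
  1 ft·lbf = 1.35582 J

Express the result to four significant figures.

616.2 cal

0.07342 kJ × 1000 = 73.42 J
0.2459 BTU × 1055.06 = 259.439 J
1873 J (already J)
274.7 ft·lbf × 1.35582 = 372.444 J
Sum: 73.42 + 259.439 + 1873 + 372.444 = 2578.3 J
In cal: 2578.3 / 4.184 = 616.228 cal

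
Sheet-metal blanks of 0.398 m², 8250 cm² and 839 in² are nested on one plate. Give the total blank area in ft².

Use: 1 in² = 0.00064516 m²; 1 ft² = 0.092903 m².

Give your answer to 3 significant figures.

0.398 m² (already m²)
8250 cm² × 0.0001 = 0.825 m²
839 in² × 0.00064516 = 0.541289 m²
Combined: 0.398 + 0.825 + 0.541289 = 1.76429 m²
In ft²: 1.76429 / 0.092903 = 18.9907 ft²

19.0 ft²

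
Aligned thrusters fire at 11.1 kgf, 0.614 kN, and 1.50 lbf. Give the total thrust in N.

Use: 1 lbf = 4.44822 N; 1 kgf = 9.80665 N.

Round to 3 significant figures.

11.1 kgf × 9.80665 → 108.854 N
0.614 kN × 1000 → 614 N
1.50 lbf × 4.44822 → 6.67233 N
Sum: 108.854 + 614 + 6.67233 = 729.526 N

730 N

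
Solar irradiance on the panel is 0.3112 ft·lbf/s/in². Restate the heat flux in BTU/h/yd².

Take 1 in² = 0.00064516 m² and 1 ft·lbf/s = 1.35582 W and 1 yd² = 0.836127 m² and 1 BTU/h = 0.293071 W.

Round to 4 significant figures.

1866 BTU/h/yd²

0.3112 ft·lbf/s/in² × 1.35582 W/ft·lbf/s ÷ 0.00064516 m²/in² = 653.995 W/m²
653.995 W/m² ÷ 0.293071 W/BTU/h × 0.836127 m²/yd² = 1865.84 BTU/h/yd²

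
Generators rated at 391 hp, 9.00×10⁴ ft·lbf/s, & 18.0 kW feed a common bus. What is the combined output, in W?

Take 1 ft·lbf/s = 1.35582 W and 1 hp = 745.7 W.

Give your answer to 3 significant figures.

4.32×10⁵ W

391 hp × 745.7 = 291569 W
9.00×10⁴ ft·lbf/s × 1.35582 = 122024 W
18.0 kW × 1000 = 18000 W
Sum: 291569 + 122024 + 18000 = 431593 W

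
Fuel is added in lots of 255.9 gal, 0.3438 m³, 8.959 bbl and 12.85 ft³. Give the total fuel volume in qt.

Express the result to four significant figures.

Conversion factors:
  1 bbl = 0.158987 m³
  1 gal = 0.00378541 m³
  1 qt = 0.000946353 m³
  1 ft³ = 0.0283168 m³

255.9 gal × 0.00378541 → 0.968686 m³
0.3438 m³ (already m³)
8.959 bbl × 0.158987 → 1.42436 m³
12.85 ft³ × 0.0283168 → 0.363871 m³
Combined: 0.968686 + 0.3438 + 1.42436 + 0.363871 = 3.10072 m³
In qt: 3.10072 / 0.000946353 = 3276.49 qt

3276 qt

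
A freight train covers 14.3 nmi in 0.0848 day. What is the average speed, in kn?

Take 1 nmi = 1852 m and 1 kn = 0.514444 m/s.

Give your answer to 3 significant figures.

14.3 nmi × 1852 = 26483.6 m
0.0848 day × 86400 = 7326.72 s
v = d / t = 26483.6 m / 7326.72 s = 3.61466 m/s
3.61466 m/s ÷ (0.514444 m/s/kn) = 7.02634 kn

7.03 kn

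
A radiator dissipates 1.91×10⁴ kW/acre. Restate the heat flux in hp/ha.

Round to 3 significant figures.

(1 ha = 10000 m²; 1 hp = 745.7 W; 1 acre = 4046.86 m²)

1.91×10⁴ kW/acre × 1000 W/kW ÷ 4046.86 m²/acre = 4719.71 W/m²
4719.71 W/m² ÷ 745.7 W/hp × 10000 m²/ha = 63292.3 hp/ha

6.33×10⁴ hp/ha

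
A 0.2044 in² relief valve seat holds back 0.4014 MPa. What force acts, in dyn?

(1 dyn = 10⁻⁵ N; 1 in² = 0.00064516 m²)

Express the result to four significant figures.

0.4014 MPa × 1000000 → 401400 Pa
0.2044 in² × 0.00064516 → 1.31871×10⁻⁴ m²
F = P × A = 401400 Pa × 1.31871×10⁻⁴ m² = 52.933 N
52.933 N ÷ (10⁻⁵ N/dyn) = 5.2933×10⁶ dyn

5.293×10⁶ dyn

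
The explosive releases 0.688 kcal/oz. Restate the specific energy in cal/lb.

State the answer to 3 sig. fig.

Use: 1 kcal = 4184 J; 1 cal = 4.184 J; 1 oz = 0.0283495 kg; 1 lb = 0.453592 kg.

1.10×10⁴ cal/lb

0.688 kcal/oz × 4184 J/kcal ÷ 0.0283495 kg/oz = 101539 J/kg
101539 J/kg ÷ 4.184 J/cal × 0.453592 kg/lb = 11008 cal/lb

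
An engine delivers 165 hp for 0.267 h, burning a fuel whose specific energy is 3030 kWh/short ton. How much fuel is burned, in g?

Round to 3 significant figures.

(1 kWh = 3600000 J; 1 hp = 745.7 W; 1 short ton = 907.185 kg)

9840 g

165 hp → 123041 W
0.267 h → 961.2 s
E = P × t = 123041 × 961.2 = 1.18267×10⁸ J
3030 kWh/short ton → 1.2024×10⁷ J/kg
m = E / e_s = 1.18267×10⁸ / 1.2024×10⁷ = 9.83591 kg
In g: 9.83591 / 0.001 = 9835.91 g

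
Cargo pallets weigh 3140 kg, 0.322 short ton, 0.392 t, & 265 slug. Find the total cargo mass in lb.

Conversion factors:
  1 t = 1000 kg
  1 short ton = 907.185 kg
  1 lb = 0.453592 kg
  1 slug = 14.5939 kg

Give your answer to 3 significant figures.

1.70×10⁴ lb

3140 kg (already kg)
0.322 short ton × 907.185 = 292.114 kg
0.392 t × 1000 = 392 kg
265 slug × 14.5939 = 3867.38 kg
Total: 3140 + 292.114 + 392 + 3867.38 = 7691.49 kg
In lb: 7691.49 / 0.453592 = 16956.8 lb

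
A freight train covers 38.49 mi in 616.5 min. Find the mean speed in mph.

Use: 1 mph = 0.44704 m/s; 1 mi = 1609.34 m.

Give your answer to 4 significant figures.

38.49 mi × 1609.34 → 61943.5 m
616.5 min × 60 → 36990 s
v = d / t = 61943.5 m / 36990 s = 1.6746 m/s
1.6746 m/s ÷ (0.44704 m/s/mph) = 3.74597 mph

3.746 mph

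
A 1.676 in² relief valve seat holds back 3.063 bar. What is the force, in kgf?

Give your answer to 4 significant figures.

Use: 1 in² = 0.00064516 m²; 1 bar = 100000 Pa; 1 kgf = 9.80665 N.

3.063 bar × 100000 = 306300 Pa
1.676 in² × 0.00064516 = 0.00108129 m²
F = P × A = 306300 Pa × 0.00108129 m² = 331.199 N
331.199 N ÷ (9.80665 N/kgf) = 33.7729 kgf

33.77 kgf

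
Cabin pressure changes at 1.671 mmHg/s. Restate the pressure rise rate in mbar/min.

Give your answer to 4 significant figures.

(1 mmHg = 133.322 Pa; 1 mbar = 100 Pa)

1.671 mmHg/s × 133.322 Pa/mmHg = 222.781 Pa/s
222.781 Pa/s ÷ 100 Pa/mbar × 60 s/min = 133.669 mbar/min

133.7 mbar/min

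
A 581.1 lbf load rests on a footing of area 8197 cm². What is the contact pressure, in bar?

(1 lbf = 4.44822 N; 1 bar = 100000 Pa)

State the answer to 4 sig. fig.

581.1 lbf × 4.44822 → 2584.86 N
8197 cm² × 0.0001 → 0.8197 m²
P = F / A = 2584.86 N / 0.8197 m² = 3153.42 Pa
3153.42 Pa ÷ (100000 Pa/bar) = 0.0315342 bar

0.03153 bar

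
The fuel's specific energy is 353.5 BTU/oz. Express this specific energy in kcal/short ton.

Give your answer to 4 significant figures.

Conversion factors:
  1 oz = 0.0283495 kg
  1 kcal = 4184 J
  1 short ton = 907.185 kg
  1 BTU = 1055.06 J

2.852×10⁶ kcal/short ton

353.5 BTU/oz × 1055.06 J/BTU ÷ 0.0283495 kg/oz = 1.31559×10⁷ J/kg
1.31559×10⁷ J/kg ÷ 4184 J/kcal × 907.185 kg/short ton = 2.85249×10⁶ kcal/short ton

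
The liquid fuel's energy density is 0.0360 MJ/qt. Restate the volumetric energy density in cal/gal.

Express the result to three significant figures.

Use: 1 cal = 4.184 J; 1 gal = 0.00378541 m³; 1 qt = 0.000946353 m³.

0.0360 MJ/qt × 1000000 J/MJ ÷ 0.000946353 m³/qt = 3.80408×10⁷ J/m³
3.80408×10⁷ J/m³ ÷ 4.184 J/cal × 0.00378541 m³/gal = 34416.8 cal/gal

3.44×10⁴ cal/gal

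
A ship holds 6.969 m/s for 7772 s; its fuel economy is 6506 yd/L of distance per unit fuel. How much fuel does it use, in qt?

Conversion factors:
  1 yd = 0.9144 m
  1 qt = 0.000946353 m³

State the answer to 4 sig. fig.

d = v × t = 6.969 × 7772 = 54163.1 m
6506 yd/L → 5.94909×10⁶ m/m³
V = d / (distance per unit fuel) = 54163.1 / 5.94909×10⁶ = 0.00910443 m³
In qt: 0.00910443 / 0.000946353 = 9.62054 qt

9.621 qt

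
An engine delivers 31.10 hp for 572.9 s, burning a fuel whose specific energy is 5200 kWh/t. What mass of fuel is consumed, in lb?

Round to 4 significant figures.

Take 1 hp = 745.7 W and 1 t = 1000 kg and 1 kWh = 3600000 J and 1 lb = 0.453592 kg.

31.10 hp → 23191.3 W
E = P × t = 23191.3 × 572.9 = 1.32863×10⁷ J
5200 kWh/t → 1.872×10⁷ J/kg
m = E / e_s = 1.32863×10⁷ / 1.872×10⁷ = 0.709738 kg
In lb: 0.709738 / 0.453592 = 1.56471 lb

1.565 lb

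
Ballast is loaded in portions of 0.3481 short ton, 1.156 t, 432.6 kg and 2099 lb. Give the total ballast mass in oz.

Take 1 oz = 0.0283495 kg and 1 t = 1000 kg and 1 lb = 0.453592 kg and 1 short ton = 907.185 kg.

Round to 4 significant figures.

1.008×10⁵ oz

0.3481 short ton × 907.185 → 315.791 kg
1.156 t × 1000 → 1156 kg
432.6 kg (already kg)
2099 lb × 0.453592 → 952.09 kg
Total: 315.791 + 1156 + 432.6 + 952.09 = 2856.48 kg
In oz: 2856.48 / 0.0283495 = 100759 oz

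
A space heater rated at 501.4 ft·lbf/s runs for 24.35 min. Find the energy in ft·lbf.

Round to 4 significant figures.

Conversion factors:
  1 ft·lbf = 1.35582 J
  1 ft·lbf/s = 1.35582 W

501.4 ft·lbf/s × 1.35582 = 679.808 W
24.35 min × 60 = 1461 s
E = P × t = 679.808 W × 1461 s = 993199 J
993199 J ÷ (1.35582 J/ft·lbf) = 732545 ft·lbf

7.325×10⁵ ft·lbf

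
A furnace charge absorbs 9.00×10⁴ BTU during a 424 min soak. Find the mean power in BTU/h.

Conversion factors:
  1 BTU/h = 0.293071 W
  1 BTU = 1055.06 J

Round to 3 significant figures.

1.27×10⁴ BTU/h

9.00×10⁴ BTU × 1055.06 = 9.49554×10⁷ J
424 min × 60 = 25440 s
P = E / t = 9.49554×10⁷ J / 25440 s = 3732.52 W
3732.52 W ÷ (0.293071 W/BTU/h) = 12735.9 BTU/h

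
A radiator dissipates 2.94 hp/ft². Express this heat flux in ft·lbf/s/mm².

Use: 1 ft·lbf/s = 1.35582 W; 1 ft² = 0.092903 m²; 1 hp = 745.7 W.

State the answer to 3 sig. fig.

0.0174 ft·lbf/s/mm²

2.94 hp/ft² × 745.7 W/hp ÷ 0.092903 m²/ft² = 23598.4 W/m²
23598.4 W/m² ÷ 1.35582 W/ft·lbf/s × 10⁻⁶ m²/mm² = 0.0174053 ft·lbf/s/mm²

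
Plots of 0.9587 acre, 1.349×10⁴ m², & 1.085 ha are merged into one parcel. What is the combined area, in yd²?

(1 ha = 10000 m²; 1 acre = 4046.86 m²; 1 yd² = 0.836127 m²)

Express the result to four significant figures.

3.375×10⁴ yd²

0.9587 acre × 4046.86 = 3879.72 m²
1.349×10⁴ m² (already m²)
1.085 ha × 10000 = 10850 m²
Total: 3879.72 + 13490 + 10850 = 28219.7 m²
In yd²: 28219.7 / 0.836127 = 33750.5 yd²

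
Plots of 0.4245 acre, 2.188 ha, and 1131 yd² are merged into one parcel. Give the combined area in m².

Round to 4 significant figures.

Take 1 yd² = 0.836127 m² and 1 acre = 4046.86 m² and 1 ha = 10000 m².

2.454×10⁴ m²

0.4245 acre × 4046.86 → 1717.89 m²
2.188 ha × 10000 → 21880 m²
1131 yd² × 0.836127 → 945.66 m²
Total: 1717.89 + 21880 + 945.66 = 24543.6 m²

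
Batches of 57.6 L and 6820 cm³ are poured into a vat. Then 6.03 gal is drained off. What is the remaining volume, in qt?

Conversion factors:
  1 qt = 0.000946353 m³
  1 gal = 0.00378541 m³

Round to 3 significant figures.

44.0 qt

57.6 L × 0.001 → 0.0576 m³
6820 cm³ × 10⁻⁶ → 0.00682 m³
6.03 gal × 0.00378541 → 0.022826 m³
Result: 0.0576 + 0.00682 − 0.022826 = 0.041594 m³
In qt: 0.041594 / 0.000946353 = 43.9519 qt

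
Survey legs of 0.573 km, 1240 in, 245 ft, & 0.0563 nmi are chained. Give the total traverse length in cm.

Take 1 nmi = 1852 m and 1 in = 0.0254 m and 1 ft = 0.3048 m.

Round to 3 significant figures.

7.83×10⁴ cm

0.573 km × 1000 = 573 m
1240 in × 0.0254 = 31.496 m
245 ft × 0.3048 = 74.676 m
0.0563 nmi × 1852 = 104.268 m
Combined: 573 + 31.496 + 74.676 + 104.268 = 783.44 m
In cm: 783.44 / 0.01 = 78344 cm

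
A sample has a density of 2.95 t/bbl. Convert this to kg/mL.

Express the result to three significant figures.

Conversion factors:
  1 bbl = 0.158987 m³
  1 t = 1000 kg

2.95 t/bbl × 1000 kg/t ÷ 0.158987 m³/bbl = 18555 kg/m³
18555 kg/m³ × 10⁻⁶ m³/mL = 0.018555 kg/mL

0.0186 kg/mL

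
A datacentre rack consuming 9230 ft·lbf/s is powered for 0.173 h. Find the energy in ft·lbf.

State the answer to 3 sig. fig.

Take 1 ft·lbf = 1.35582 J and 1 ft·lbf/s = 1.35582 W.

5.75×10⁶ ft·lbf

9230 ft·lbf/s × 1.35582 → 12514.2 W
0.173 h × 3600 → 622.8 s
E = P × t = 12514.2 W × 622.8 s = 7.79384×10⁶ J
7.79384×10⁶ J ÷ (1.35582 J/ft·lbf) = 5.74843×10⁶ ft·lbf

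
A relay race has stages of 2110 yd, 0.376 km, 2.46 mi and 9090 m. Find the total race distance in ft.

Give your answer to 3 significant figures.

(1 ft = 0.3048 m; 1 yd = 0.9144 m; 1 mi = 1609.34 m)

2110 yd × 0.9144 = 1929.38 m
0.376 km × 1000 = 376 m
2.46 mi × 1609.34 = 3958.98 m
9090 m (already m)
Sum: 1929.38 + 376 + 3958.98 + 9090 = 15354.4 m
In ft: 15354.4 / 0.3048 = 50375.3 ft

5.04×10⁴ ft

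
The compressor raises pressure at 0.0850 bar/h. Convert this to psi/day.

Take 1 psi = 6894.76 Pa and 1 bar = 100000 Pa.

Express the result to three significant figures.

29.6 psi/day

0.0850 bar/h × 100000 Pa/bar ÷ 3600 s/h = 2.36111 Pa/s
2.36111 Pa/s ÷ 6894.76 Pa/psi × 86400 s/day = 29.5877 psi/day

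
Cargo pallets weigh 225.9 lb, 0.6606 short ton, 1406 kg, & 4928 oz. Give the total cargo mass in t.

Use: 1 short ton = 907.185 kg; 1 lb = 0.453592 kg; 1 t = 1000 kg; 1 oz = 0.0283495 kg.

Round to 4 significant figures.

2.247 t

225.9 lb × 0.453592 = 102.466 kg
0.6606 short ton × 907.185 = 599.286 kg
1406 kg (already kg)
4928 oz × 0.0283495 = 139.706 kg
Total: 102.466 + 599.286 + 1406 + 139.706 = 2247.46 kg
In t: 2247.46 / 1000 = 2.24746 t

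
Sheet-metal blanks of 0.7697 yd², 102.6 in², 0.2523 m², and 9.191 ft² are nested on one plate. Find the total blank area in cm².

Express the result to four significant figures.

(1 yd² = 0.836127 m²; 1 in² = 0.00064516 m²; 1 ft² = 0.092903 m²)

1.816×10⁴ cm²

0.7697 yd² × 0.836127 = 0.643567 m²
102.6 in² × 0.00064516 = 0.0661934 m²
0.2523 m² (already m²)
9.191 ft² × 0.092903 = 0.853871 m²
Combined: 0.643567 + 0.0661934 + 0.2523 + 0.853871 = 1.81593 m²
In cm²: 1.81593 / 0.0001 = 18159.3 cm²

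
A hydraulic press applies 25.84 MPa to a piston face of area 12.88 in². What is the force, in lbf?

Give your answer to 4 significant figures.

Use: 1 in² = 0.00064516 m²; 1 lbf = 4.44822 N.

4.827×10⁴ lbf

25.84 MPa × 1000000 → 2.584×10⁷ Pa
12.88 in² × 0.00064516 → 0.00830966 m²
F = P × A = 2.584×10⁷ Pa × 0.00830966 m² = 214722 N
214722 N ÷ (4.44822 N/lbf) = 48271.4 lbf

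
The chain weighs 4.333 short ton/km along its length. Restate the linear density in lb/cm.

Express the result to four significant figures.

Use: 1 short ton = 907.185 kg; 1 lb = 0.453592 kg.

0.08666 lb/cm

4.333 short ton/km × 907.185 kg/short ton ÷ 1000 m/km = 3.93083 kg/m
3.93083 kg/m ÷ 0.453592 kg/lb × 0.01 m/cm = 0.08666 lb/cm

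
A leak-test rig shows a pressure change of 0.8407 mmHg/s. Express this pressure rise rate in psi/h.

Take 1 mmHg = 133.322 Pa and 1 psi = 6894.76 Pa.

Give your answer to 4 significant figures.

0.8407 mmHg/s × 133.322 Pa/mmHg = 112.084 Pa/s
112.084 Pa/s ÷ 6894.76 Pa/psi × 3600 s/h = 58.5231 psi/h

58.52 psi/h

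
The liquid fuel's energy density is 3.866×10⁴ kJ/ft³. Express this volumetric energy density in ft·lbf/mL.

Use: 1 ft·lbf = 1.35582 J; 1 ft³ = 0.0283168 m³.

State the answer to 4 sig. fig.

1007 ft·lbf/mL

3.866×10⁴ kJ/ft³ × 1000 J/kJ ÷ 0.0283168 m³/ft³ = 1.36527×10⁹ J/m³
1.36527×10⁹ J/m³ ÷ 1.35582 J/ft·lbf × 10⁻⁶ m³/mL = 1006.97 ft·lbf/mL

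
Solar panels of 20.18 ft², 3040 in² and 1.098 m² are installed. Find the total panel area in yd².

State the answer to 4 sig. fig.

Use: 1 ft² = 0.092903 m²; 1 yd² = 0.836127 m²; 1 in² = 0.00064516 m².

20.18 ft² × 0.092903 = 1.87478 m²
3040 in² × 0.00064516 = 1.96129 m²
1.098 m² (already m²)
Total: 1.87478 + 1.96129 + 1.098 = 4.93407 m²
In yd²: 4.93407 / 0.836127 = 5.9011 yd²

5.901 yd²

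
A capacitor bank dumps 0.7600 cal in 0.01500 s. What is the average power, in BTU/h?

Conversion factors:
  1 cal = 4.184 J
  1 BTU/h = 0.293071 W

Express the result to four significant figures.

723.3 BTU/h

0.7600 cal × 4.184 → 3.17984 J
P = E / t = 3.17984 J / 0.015 s = 211.989 W
211.989 W ÷ (0.293071 W/BTU/h) = 723.337 BTU/h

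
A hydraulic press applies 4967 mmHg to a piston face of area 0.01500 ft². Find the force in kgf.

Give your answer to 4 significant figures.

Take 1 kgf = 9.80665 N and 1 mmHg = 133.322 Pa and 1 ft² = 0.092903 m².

94.10 kgf

4967 mmHg × 133.322 → 662210 Pa
0.01500 ft² × 0.092903 → 0.00139354 m²
F = P × A = 662210 Pa × 0.00139354 m² = 922.816 N
922.816 N ÷ (9.80665 N/kgf) = 94.101 kgf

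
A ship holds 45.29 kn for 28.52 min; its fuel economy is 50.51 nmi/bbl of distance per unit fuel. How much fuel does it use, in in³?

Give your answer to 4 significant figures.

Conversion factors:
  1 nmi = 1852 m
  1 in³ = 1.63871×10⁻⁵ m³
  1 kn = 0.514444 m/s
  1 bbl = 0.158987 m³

4135 in³

45.29 kn → 23.2992 m/s
28.52 min → 1711.2 s
d = v × t = 23.2992 × 1711.2 = 39869.6 m
50.51 nmi/bbl → 588378 m/m³
V = d / (distance per unit fuel) = 39869.6 / 588378 = 0.0677619 m³
In in³: 0.0677619 / 1.63871×10⁻⁵ = 4135.08 in³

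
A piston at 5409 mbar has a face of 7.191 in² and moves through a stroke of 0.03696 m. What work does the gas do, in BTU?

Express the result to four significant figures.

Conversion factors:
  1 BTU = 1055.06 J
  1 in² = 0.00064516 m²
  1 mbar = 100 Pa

0.08791 BTU

5409 mbar → 540900 Pa
7.191 in² → 0.00463935 m²
F = P × A = 540900 × 0.00463935 = 2509.42 N
W = F × d = 2509.42 × 0.03696 = 92.7482 J
In BTU: 92.7482 / 1055.06 = 0.087908 BTU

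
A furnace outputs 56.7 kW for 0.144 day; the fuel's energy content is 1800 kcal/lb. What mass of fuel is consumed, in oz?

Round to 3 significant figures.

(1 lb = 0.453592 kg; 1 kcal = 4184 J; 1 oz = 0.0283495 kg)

1500 oz

56.7 kW → 56700 W
0.144 day → 12441.6 s
E = P × t = 56700 × 12441.6 = 7.05439×10⁸ J
1800 kcal/lb → 1.66035×10⁷ J/kg
m = E / e_s = 7.05439×10⁸ / 1.66035×10⁷ = 42.4874 kg
In oz: 42.4874 / 0.0283495 = 1498.7 oz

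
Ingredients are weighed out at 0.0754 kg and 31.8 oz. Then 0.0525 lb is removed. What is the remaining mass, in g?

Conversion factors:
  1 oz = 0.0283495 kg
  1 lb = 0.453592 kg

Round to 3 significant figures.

0.0754 kg (already kg)
31.8 oz × 0.0283495 → 0.901514 kg
0.0525 lb × 0.453592 → 0.0238136 kg
Result: 0.0754 + 0.901514 − 0.0238136 = 0.9531 kg
In g: 0.9531 / 0.001 = 953.1 g

953 g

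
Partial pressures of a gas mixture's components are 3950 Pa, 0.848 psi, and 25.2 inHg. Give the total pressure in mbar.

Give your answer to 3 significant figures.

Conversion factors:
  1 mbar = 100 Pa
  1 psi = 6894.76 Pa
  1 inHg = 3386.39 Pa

3950 Pa (already Pa)
0.848 psi × 6894.76 = 5846.76 Pa
25.2 inHg × 3386.39 = 85337 Pa
Sum: 3950 + 5846.76 + 85337 = 95133.8 Pa
In mbar: 95133.8 / 100 = 951.338 mbar

951 mbar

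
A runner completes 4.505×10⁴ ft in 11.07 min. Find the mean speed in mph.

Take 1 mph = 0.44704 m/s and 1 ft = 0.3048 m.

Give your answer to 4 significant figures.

4.505×10⁴ ft × 0.3048 = 13731.2 m
11.07 min × 60 = 664.2 s
v = d / t = 13731.2 m / 664.2 s = 20.6733 m/s
20.6733 m/s ÷ (0.44704 m/s/mph) = 46.2449 mph

46.24 mph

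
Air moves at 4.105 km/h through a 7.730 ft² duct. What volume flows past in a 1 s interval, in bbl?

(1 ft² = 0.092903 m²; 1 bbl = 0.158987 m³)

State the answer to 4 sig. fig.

5.151 bbl

4.105 km/h × (1/3.6) = 1.14028 m/s
7.730 ft² × 0.092903 = 0.71814 m²
V = v × A × t = 1.14028 m/s × 0.71814 m² × 1 s = 0.818881 m³
0.818881 m³ ÷ (0.158987 m³/bbl) = 5.15062 bbl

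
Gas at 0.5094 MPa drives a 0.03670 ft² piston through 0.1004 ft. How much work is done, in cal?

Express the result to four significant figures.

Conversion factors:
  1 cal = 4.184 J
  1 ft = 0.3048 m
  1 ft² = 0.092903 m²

12.70 cal

0.5094 MPa → 509400 Pa
0.03670 ft² → 0.00340954 m²
F = P × A = 509400 × 0.00340954 = 1736.82 N
0.1004 ft → 0.0306019 m
W = F × d = 1736.82 × 0.0306019 = 53.15 J
In cal: 53.15 / 4.184 = 12.7032 cal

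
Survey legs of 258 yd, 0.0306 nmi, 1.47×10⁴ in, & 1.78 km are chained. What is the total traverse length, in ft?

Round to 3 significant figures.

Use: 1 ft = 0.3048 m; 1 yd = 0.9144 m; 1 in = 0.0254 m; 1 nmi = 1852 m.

8020 ft

258 yd × 0.9144 = 235.915 m
0.0306 nmi × 1852 = 56.6712 m
1.47×10⁴ in × 0.0254 = 373.38 m
1.78 km × 1000 = 1780 m
Combined: 235.915 + 56.6712 + 373.38 + 1780 = 2445.97 m
In ft: 2445.97 / 0.3048 = 8024.84 ft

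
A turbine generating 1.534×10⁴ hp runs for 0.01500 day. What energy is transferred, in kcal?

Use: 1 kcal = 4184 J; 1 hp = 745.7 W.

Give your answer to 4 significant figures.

3.543×10⁶ kcal

1.534×10⁴ hp × 745.7 = 1.1439×10⁷ W
0.01500 day × 86400 = 1296 s
E = P × t = 1.1439×10⁷ W × 1296 s = 1.48249×10¹⁰ J
1.48249×10¹⁰ J ÷ (4184 J/kcal) = 3.54324×10⁶ kcal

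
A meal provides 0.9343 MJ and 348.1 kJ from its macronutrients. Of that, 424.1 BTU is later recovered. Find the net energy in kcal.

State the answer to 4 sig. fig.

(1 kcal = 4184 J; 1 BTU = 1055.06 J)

199.6 kcal

0.9343 MJ × 1000000 → 934300 J
348.1 kJ × 1000 → 348100 J
424.1 BTU × 1055.06 → 447451 J
Sum: 934300 + 348100 − 447451 = 834949 J
In kcal: 834949 / 4184 = 199.558 kcal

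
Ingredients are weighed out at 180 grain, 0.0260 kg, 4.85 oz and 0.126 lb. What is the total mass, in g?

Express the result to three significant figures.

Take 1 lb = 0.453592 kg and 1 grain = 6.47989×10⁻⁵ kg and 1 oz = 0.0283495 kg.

180 grain × 6.47989×10⁻⁵ = 0.0116638 kg
0.0260 kg (already kg)
4.85 oz × 0.0283495 = 0.137495 kg
0.126 lb × 0.453592 = 0.0571526 kg
Sum: 0.0116638 + 0.026 + 0.137495 + 0.0571526 = 0.232311 kg
In g: 0.232311 / 0.001 = 232.311 g

232 g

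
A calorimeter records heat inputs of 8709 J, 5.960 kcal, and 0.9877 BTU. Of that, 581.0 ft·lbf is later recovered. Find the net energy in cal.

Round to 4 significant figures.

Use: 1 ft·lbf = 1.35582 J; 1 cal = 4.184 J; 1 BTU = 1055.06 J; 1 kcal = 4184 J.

8709 J (already J)
5.960 kcal × 4184 = 24936.6 J
0.9877 BTU × 1055.06 = 1042.08 J
581.0 ft·lbf × 1.35582 = 787.731 J
Result: 8709 + 24936.6 + 1042.08 − 787.731 = 33899.9 J
In cal: 33899.9 / 4.184 = 8102.27 cal

8102 cal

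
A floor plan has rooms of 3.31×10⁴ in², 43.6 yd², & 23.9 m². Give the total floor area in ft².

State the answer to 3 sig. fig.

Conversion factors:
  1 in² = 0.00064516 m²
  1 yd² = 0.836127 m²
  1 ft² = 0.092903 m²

880 ft²

3.31×10⁴ in² × 0.00064516 → 21.3548 m²
43.6 yd² × 0.836127 → 36.4551 m²
23.9 m² (already m²)
Total: 21.3548 + 36.4551 + 23.9 = 81.7099 m²
In ft²: 81.7099 / 0.092903 = 879.518 ft²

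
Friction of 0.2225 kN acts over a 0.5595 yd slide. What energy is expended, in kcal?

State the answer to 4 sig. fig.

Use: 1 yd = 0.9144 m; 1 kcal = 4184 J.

0.2225 kN × 1000 → 222.5 N
0.5595 yd × 0.9144 → 0.511607 m
W = F × d = 222.5 N × 0.511607 m = 113.833 J
113.833 J ÷ (4184 J/kcal) = 0.0272067 kcal

0.02721 kcal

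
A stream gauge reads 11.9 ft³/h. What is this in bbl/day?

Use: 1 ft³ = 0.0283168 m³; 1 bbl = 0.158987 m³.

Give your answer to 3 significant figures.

50.9 bbl/day

11.9 ft³/h × 0.0283168 m³/ft³ ÷ 3600 s/h = 9.36028×10⁻⁵ m³/s
9.36028×10⁻⁵ m³/s ÷ 0.158987 m³/bbl × 86400 s/day = 50.8676 bbl/day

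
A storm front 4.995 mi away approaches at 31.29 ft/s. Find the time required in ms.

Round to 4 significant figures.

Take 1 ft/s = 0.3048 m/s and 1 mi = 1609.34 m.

4.995 mi × 1609.34 = 8038.65 m
31.29 ft/s × 0.3048 = 9.53719 m/s
t = d / v = 8038.65 m / 9.53719 m/s = 842.874 s
842.874 s ÷ (0.001 s/ms) = 842874 ms

8.429×10⁵ ms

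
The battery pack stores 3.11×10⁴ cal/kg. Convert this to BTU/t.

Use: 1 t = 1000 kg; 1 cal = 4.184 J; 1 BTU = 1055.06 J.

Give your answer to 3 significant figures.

1.23×10⁵ BTU/t

3.11×10⁴ cal/kg × 4.184 J/cal = 130122 J/kg
130122 J/kg ÷ 1055.06 J/BTU × 1000 kg/t = 123331 BTU/t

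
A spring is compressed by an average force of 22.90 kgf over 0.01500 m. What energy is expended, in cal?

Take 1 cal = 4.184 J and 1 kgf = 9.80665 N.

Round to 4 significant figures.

0.8051 cal

22.90 kgf × 9.80665 → 224.572 N
W = F × d = 224.572 N × 0.015 m = 3.36858 J
3.36858 J ÷ (4.184 J/cal) = 0.80511 cal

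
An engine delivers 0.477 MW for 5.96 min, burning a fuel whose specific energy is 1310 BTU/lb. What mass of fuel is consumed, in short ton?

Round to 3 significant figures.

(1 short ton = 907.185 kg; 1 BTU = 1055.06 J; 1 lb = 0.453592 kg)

0.0617 short ton

0.477 MW → 477000 W
5.96 min → 357.6 s
E = P × t = 477000 × 357.6 = 1.70575×10⁸ J
1310 BTU/lb → 3.04707×10⁶ J/kg
m = E / e_s = 1.70575×10⁸ / 3.04707×10⁶ = 55.98 kg
In short ton: 55.98 / 907.185 = 0.0617074 short ton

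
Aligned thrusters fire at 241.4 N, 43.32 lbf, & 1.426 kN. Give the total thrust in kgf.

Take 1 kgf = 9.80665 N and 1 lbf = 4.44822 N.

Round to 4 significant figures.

241.4 N (already N)
43.32 lbf × 4.44822 = 192.697 N
1.426 kN × 1000 = 1426 N
Total: 241.4 + 192.697 + 1426 = 1860.1 N
In kgf: 1860.1 / 9.80665 = 189.677 kgf

189.7 kgf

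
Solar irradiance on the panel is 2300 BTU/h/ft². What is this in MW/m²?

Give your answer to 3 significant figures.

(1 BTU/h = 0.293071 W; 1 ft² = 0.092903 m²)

0.00726 MW/m²

2300 BTU/h/ft² × 0.293071 W/BTU/h ÷ 0.092903 m²/ft² = 7255.56 W/m²
7255.56 W/m² ÷ 1000000 W/MW = 0.00725556 MW/m²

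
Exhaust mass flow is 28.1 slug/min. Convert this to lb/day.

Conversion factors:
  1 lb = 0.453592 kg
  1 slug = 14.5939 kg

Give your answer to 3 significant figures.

1.30×10⁶ lb/day

28.1 slug/min × 14.5939 kg/slug ÷ 60 s/min = 6.83481 kg/s
6.83481 kg/s ÷ 0.453592 kg/lb × 86400 s/day = 1.30189×10⁶ lb/day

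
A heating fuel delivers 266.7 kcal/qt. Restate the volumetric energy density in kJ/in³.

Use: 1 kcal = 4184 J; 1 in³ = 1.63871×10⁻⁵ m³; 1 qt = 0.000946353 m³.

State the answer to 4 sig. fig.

266.7 kcal/qt × 4184 J/kcal ÷ 0.000946353 m³/qt = 1.17913×10⁹ J/m³
1.17913×10⁹ J/m³ ÷ 1000 J/kJ × 1.63871×10⁻⁵ m³/in³ = 19.3225 kJ/in³

19.32 kJ/in³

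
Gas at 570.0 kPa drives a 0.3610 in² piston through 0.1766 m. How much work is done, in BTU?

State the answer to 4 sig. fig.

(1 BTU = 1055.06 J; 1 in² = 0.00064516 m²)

570.0 kPa → 570000 Pa
0.3610 in² → 2.32903×10⁻⁴ m²
F = P × A = 570000 × 2.32903×10⁻⁴ = 132.755 N
W = F × d = 132.755 × 0.1766 = 23.4445 J
In BTU: 23.4445 / 1055.06 = 0.022221 BTU

0.02222 BTU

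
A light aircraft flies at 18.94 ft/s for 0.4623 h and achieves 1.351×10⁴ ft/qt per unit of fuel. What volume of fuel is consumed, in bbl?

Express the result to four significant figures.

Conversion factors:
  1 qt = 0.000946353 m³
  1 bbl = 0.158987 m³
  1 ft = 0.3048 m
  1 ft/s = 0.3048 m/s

18.94 ft/s → 5.77291 m/s
0.4623 h → 1664.28 s
d = v × t = 5.77291 × 1664.28 = 9607.74 m
1.351×10⁴ ft/qt → 4.35128×10⁶ m/m³
V = d / (distance per unit fuel) = 9607.74 / 4.35128×10⁶ = 0.00220803 m³
In bbl: 0.00220803 / 0.158987 = 0.0138881 bbl

0.01389 bbl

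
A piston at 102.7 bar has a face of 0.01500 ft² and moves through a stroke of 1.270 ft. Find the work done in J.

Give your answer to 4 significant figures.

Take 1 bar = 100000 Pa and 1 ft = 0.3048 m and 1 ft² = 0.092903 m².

5540 J

102.7 bar → 1.027×10⁷ Pa
0.01500 ft² → 0.00139354 m²
F = P × A = 1.027×10⁷ × 0.00139354 = 14311.7 N
1.270 ft → 0.387096 m
W = F × d = 14311.7 × 0.387096 = 5540 J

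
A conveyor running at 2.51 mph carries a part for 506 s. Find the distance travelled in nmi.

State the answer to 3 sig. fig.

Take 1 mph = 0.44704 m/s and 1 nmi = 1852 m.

0.307 nmi

2.51 mph × 0.44704 → 1.12207 m/s
d = v × t = 1.12207 m/s × 506 s = 567.767 m
567.767 m ÷ (1852 m/nmi) = 0.30657 nmi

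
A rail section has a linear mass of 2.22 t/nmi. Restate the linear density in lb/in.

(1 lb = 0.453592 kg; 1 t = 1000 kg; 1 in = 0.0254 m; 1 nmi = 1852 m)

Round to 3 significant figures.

0.0671 lb/in

2.22 t/nmi × 1000 kg/t ÷ 1852 m/nmi = 1.1987 kg/m
1.1987 kg/m ÷ 0.453592 kg/lb × 0.0254 m/in = 0.0671242 lb/in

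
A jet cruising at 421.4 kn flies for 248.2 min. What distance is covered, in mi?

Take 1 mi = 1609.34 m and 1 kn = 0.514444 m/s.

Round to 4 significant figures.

421.4 kn × 0.514444 = 216.787 m/s
248.2 min × 60 = 14892 s
d = v × t = 216.787 m/s × 14892 s = 3.22839×10⁶ m
3.22839×10⁶ m ÷ (1609.34 m/mi) = 2006.03 mi

2006 mi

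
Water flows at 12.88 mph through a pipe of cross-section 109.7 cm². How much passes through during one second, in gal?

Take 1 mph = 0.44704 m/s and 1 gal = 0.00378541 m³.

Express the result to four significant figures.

12.88 mph × 0.44704 = 5.75788 m/s
109.7 cm² × 0.0001 = 0.01097 m²
V = v × A × t = 5.75788 m/s × 0.01097 m² × 1 s = 0.0631639 m³
0.0631639 m³ ÷ (0.00378541 m³/gal) = 16.6861 gal

16.69 gal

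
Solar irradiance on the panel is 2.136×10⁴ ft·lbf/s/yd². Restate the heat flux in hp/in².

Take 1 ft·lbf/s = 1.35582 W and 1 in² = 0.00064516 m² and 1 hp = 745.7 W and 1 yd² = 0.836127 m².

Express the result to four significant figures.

0.02997 hp/in²

2.136×10⁴ ft·lbf/s/yd² × 1.35582 W/ft·lbf/s ÷ 0.836127 m²/yd² = 34636.3 W/m²
34636.3 W/m² ÷ 745.7 W/hp × 0.00064516 m²/in² = 0.0299664 hp/in²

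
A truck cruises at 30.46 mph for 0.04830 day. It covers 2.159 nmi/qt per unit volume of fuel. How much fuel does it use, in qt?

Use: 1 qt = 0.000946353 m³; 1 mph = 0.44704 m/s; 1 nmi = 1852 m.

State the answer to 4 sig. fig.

30.46 mph → 13.6168 m/s
0.04830 day → 4173.12 s
d = v × t = 13.6168 × 4173.12 = 56824.5 m
2.159 nmi/qt → 4.22513×10⁶ m/m³
V = d / (distance per unit fuel) = 56824.5 / 4.22513×10⁶ = 0.0134492 m³
In qt: 0.0134492 / 0.000946353 = 14.2116 qt

14.21 qt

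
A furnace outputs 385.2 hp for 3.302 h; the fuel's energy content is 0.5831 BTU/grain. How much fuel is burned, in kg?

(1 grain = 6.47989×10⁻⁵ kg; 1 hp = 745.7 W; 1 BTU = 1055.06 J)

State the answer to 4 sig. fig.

359.6 kg

385.2 hp → 287244 W
3.302 h → 11887.2 s
E = P × t = 287244 × 11887.2 = 3.41453×10⁹ J
0.5831 BTU/grain → 9.49407×10⁶ J/kg
m = E / e_s = 3.41453×10⁹ / 9.49407×10⁶ = 359.649 kg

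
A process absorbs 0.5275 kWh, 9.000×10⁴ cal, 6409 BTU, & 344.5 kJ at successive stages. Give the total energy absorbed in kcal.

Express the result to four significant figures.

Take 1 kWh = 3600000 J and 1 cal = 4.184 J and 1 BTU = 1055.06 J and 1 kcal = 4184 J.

2242 kcal

0.5275 kWh × 3600000 = 1.899×10⁶ J
9.000×10⁴ cal × 4.184 = 376560 J
6409 BTU × 1055.06 = 6.76188×10⁶ J
344.5 kJ × 1000 = 344500 J
Total: 1.899×10⁶ + 376560 + 6.76188×10⁶ + 344500 = 9.38194×10⁶ J
In kcal: 9.38194×10⁶ / 4184 = 2242.34 kcal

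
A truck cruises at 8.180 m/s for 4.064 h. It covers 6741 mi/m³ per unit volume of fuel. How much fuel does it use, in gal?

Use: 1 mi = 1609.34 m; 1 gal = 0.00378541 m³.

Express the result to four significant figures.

2.914 gal

4.064 h → 14630.4 s
d = v × t = 8.18 × 14630.4 = 119677 m
6741 mi/m³ → 1.08486×10⁷ m/m³
V = d / (distance per unit fuel) = 119677 / 1.08486×10⁷ = 0.0110316 m³
In gal: 0.0110316 / 0.00378541 = 2.91424 gal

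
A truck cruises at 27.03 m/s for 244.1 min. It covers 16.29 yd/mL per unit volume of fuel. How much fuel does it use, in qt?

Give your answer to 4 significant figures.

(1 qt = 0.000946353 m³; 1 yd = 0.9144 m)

244.1 min → 14646 s
d = v × t = 27.03 × 14646 = 395881 m
16.29 yd/mL → 1.48956×10⁷ m/m³
V = d / (distance per unit fuel) = 395881 / 1.48956×10⁷ = 0.026577 m³
In qt: 0.026577 / 0.000946353 = 28.0836 qt

28.08 qt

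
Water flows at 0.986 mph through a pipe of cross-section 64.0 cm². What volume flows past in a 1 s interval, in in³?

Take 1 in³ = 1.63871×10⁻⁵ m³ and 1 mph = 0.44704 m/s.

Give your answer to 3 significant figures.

172 in³

0.986 mph × 0.44704 → 0.440781 m/s
64.0 cm² × 0.0001 → 0.0064 m²
V = v × A × t = 0.440781 m/s × 0.0064 m² × 1 s = 0.002821 m³
0.002821 m³ ÷ (1.63871×10⁻⁵ m³/in³) = 172.148 in³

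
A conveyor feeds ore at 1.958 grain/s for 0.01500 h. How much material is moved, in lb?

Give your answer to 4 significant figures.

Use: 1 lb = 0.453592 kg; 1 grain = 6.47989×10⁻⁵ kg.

0.01510 lb

1.958 grain/s → 1.26876×10⁻⁴ kg/s
0.01500 h → 54 s
m = ṁ × t = 1.26876×10⁻⁴ × 54 = 0.0068513 kg
In lb: 0.0068513 / 0.453592 = 0.0151045 lb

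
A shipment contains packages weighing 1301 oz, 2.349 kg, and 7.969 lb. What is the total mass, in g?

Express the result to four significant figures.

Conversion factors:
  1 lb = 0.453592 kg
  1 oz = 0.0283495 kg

1301 oz × 0.0283495 = 36.8827 kg
2.349 kg (already kg)
7.969 lb × 0.453592 = 3.61467 kg
Sum: 36.8827 + 2.349 + 3.61467 = 42.8464 kg
In g: 42.8464 / 0.001 = 42846.4 g

4.285×10⁴ g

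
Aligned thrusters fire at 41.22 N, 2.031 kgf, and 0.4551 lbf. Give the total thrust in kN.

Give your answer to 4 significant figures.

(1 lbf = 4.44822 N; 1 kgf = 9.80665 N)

41.22 N (already N)
2.031 kgf × 9.80665 = 19.9173 N
0.4551 lbf × 4.44822 = 2.02438 N
Combined: 41.22 + 19.9173 + 2.02438 = 63.1617 N
In kN: 63.1617 / 1000 = 0.0631617 kN

0.06316 kN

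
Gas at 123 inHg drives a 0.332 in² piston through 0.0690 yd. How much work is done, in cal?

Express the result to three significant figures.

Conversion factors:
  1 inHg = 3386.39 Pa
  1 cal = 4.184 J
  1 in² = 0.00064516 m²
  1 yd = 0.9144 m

123 inHg → 416526 Pa
0.332 in² → 2.14193×10⁻⁴ m²
F = P × A = 416526 × 2.14193×10⁻⁴ = 89.217 N
0.0690 yd → 0.0630936 m
W = F × d = 89.217 × 0.0630936 = 5.62902 J
In cal: 5.62902 / 4.184 = 1.34537 cal

1.35 cal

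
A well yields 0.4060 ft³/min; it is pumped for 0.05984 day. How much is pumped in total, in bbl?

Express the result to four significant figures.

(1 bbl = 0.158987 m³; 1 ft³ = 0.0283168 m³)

6.231 bbl

0.4060 ft³/min → 1.9161×10⁻⁴ m³/s
0.05984 day → 5170.18 s
V = Q × t = 1.9161×10⁻⁴ × 5170.18 = 0.990658 m³
In bbl: 0.990658 / 0.158987 = 6.23106 bbl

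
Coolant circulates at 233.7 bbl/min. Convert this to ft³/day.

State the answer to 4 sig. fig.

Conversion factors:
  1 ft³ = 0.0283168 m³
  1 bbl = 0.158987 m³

233.7 bbl/min × 0.158987 m³/bbl ÷ 60 s/min = 0.619254 m³/s
0.619254 m³/s ÷ 0.0283168 m³/ft³ × 86400 s/day = 1.88946×10⁶ ft³/day

1.889×10⁶ ft³/day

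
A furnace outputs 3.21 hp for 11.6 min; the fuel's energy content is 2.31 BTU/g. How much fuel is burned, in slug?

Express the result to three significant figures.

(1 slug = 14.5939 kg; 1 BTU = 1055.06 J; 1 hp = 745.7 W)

3.21 hp → 2393.7 W
11.6 min → 696 s
E = P × t = 2393.7 × 696 = 1.66602×10⁶ J
2.31 BTU/g → 2.43719×10⁶ J/kg
m = E / e_s = 1.66602×10⁶ / 2.43719×10⁶ = 0.683582 kg
In slug: 0.683582 / 14.5939 = 0.0468403 slug

0.0468 slug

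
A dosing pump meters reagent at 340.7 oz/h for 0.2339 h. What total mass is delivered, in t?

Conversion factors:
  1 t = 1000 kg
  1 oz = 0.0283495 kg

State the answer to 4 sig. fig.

0.002259 t

340.7 oz/h → 0.00268297 kg/s
0.2339 h → 842.04 s
m = ṁ × t = 0.00268297 × 842.04 = 2.25917 kg
In t: 2.25917 / 1000 = 0.00225917 t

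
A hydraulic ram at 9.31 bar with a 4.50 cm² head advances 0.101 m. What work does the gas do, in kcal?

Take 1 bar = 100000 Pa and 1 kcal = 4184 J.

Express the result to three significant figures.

0.0101 kcal

9.31 bar → 931000 Pa
4.50 cm² → 4.5×10⁻⁴ m²
F = P × A = 931000 × 4.5×10⁻⁴ = 418.95 N
W = F × d = 418.95 × 0.101 = 42.314 J
In kcal: 42.314 / 4184 = 0.0101133 kcal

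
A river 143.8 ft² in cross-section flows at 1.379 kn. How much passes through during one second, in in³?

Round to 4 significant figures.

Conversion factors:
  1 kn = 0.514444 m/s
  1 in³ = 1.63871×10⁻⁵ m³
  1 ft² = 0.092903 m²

1.379 kn × 0.514444 → 0.709418 m/s
143.8 ft² × 0.092903 → 13.3595 m²
V = v × A × t = 0.709418 m/s × 13.3595 m² × 1 s = 9.47747 m³
9.47747 m³ ÷ (1.63871×10⁻⁵ m³/in³) = 578349 in³

5.783×10⁵ in³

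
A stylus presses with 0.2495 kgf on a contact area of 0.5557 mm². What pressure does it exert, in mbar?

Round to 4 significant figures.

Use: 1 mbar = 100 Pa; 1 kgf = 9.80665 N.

4.403×10⁴ mbar

0.2495 kgf × 9.80665 = 2.44676 N
0.5557 mm² × 10⁻⁶ = 5.557×10⁻⁷ m²
P = F / A = 2.44676 N / 5.557×10⁻⁷ m² = 4.40302×10⁶ Pa
4.40302×10⁶ Pa ÷ (100 Pa/mbar) = 44030.2 mbar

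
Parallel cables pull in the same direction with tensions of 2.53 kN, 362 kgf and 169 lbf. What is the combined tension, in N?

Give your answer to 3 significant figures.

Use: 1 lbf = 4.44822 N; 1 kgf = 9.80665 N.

6830 N

2.53 kN × 1000 → 2530 N
362 kgf × 9.80665 → 3550.01 N
169 lbf × 4.44822 → 751.749 N
Total: 2530 + 3550.01 + 751.749 = 6831.76 N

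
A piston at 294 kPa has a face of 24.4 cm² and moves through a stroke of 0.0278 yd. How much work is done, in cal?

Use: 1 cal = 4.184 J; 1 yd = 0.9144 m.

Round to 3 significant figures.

294 kPa → 294000 Pa
24.4 cm² → 0.00244 m²
F = P × A = 294000 × 0.00244 = 717.36 N
0.0278 yd → 0.0254203 m
W = F × d = 717.36 × 0.0254203 = 18.2355 J
In cal: 18.2355 / 4.184 = 4.35839 cal

4.36 cal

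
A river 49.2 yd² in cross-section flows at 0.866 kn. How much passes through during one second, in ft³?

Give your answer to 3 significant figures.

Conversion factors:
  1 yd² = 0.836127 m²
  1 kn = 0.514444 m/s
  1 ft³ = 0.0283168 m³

647 ft³

0.866 kn × 0.514444 = 0.445509 m/s
49.2 yd² × 0.836127 = 41.1374 m²
V = v × A × t = 0.445509 m/s × 41.1374 m² × 1 s = 18.3271 m³
18.3271 m³ ÷ (0.0283168 m³/ft³) = 647.216 ft³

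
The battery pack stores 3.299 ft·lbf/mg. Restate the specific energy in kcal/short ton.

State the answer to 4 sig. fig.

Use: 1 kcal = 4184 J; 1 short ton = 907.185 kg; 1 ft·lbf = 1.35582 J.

3.299 ft·lbf/mg × 1.35582 J/ft·lbf ÷ 10⁻⁶ kg/mg = 4.47285×10⁶ J/kg
4.47285×10⁶ J/kg ÷ 4184 J/kcal × 907.185 kg/short ton = 969814 kcal/short ton

9.698×10⁵ kcal/short ton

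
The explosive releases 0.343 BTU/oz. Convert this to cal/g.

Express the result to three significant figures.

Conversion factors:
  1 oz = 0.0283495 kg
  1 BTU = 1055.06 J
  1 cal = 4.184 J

0.343 BTU/oz × 1055.06 J/BTU ÷ 0.0283495 kg/oz = 12765.1 J/kg
12765.1 J/kg ÷ 4.184 J/cal × 0.001 kg/g = 3.05093 cal/g

3.05 cal/g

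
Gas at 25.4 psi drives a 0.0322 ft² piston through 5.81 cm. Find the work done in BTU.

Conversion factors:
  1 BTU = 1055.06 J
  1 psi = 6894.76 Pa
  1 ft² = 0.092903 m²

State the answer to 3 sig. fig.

0.0288 BTU

25.4 psi → 175127 Pa
0.0322 ft² → 0.00299148 m²
F = P × A = 175127 × 0.00299148 = 523.889 N
5.81 cm → 0.0581 m
W = F × d = 523.889 × 0.0581 = 30.438 J
In BTU: 30.438 / 1055.06 = 0.0288495 BTU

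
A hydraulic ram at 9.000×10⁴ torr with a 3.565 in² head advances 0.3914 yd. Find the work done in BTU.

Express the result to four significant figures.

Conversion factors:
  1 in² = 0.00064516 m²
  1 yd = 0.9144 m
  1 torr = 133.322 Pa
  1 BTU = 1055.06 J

9.362 BTU

9.000×10⁴ torr → 1.1999×10⁷ Pa
3.565 in² → 0.0023 m²
F = P × A = 1.1999×10⁷ × 0.0023 = 27597.7 N
0.3914 yd → 0.357896 m
W = F × d = 27597.7 × 0.357896 = 9877.11 J
In BTU: 9877.11 / 1055.06 = 9.36166 BTU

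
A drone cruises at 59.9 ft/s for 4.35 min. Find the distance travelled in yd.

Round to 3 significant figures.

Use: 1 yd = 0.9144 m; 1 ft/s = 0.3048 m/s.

5210 yd

59.9 ft/s × 0.3048 = 18.2575 m/s
4.35 min × 60 = 261 s
d = v × t = 18.2575 m/s × 261 s = 4765.21 m
4765.21 m ÷ (0.9144 m/yd) = 5211.3 yd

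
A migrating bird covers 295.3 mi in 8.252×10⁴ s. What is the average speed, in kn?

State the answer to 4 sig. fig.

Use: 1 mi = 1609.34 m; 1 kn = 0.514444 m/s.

295.3 mi × 1609.34 = 475238 m
v = d / t = 475238 m / 82520 s = 5.75906 m/s
5.75906 m/s ÷ (0.514444 m/s/kn) = 11.1947 kn

11.19 kn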